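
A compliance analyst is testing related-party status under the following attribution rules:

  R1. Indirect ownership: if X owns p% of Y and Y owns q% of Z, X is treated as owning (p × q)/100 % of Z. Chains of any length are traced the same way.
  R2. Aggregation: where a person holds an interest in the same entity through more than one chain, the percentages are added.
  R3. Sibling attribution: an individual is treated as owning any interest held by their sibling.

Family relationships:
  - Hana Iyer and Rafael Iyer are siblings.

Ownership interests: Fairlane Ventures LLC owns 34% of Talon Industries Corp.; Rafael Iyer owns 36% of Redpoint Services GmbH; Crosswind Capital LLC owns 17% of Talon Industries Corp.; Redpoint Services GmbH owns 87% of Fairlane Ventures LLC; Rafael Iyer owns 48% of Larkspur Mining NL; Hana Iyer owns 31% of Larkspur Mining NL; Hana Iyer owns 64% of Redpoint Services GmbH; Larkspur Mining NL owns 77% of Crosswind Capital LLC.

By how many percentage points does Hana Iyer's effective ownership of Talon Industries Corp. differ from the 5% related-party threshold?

By sibling attribution (R3), Hana Iyer is treated as also owning Rafael Iyer's interest in Redpoint Services GmbH, giving 64% + 36% = 100%.
By sibling attribution (R3), Hana Iyer is treated as also owning Rafael Iyer's interest in Larkspur Mining NL, giving 31% + 48% = 79%.
Chain via Redpoint Services GmbH → Fairlane Ventures LLC (R1): 100% × 87% × 34% = 29.58% of Talon Industries Corp.
Chain via Larkspur Mining NL → Crosswind Capital LLC (R1): 79% × 77% × 17% = 10.3411% of Talon Industries Corp.
Aggregating (R2): 29.58% + 10.3411% = 39.9211%.
39.9211% exceeds the 5% threshold by 34.9211 percentage points.

34.9211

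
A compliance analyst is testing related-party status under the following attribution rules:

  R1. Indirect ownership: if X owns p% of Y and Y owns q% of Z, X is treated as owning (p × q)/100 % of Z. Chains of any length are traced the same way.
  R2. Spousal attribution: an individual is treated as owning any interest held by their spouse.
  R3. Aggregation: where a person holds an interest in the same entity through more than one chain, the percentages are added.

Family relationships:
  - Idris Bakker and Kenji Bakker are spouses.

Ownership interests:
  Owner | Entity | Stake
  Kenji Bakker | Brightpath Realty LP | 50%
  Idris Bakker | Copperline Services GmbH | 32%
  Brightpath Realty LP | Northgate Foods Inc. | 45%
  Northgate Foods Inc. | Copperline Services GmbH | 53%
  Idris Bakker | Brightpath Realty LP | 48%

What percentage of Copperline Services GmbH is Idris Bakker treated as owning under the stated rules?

By spousal attribution (R2), Idris Bakker is treated as also owning Kenji Bakker's interest in Brightpath Realty LP, giving 48% + 50% = 98%.
Chain via Brightpath Realty LP → Northgate Foods Inc. (R1): 98% × 45% × 53% = 23.373% of Copperline Services GmbH.
Direct interest in Copperline Services GmbH: 32%.
Aggregating (R3): 23.373% + 32% = 55.373%.

55.373%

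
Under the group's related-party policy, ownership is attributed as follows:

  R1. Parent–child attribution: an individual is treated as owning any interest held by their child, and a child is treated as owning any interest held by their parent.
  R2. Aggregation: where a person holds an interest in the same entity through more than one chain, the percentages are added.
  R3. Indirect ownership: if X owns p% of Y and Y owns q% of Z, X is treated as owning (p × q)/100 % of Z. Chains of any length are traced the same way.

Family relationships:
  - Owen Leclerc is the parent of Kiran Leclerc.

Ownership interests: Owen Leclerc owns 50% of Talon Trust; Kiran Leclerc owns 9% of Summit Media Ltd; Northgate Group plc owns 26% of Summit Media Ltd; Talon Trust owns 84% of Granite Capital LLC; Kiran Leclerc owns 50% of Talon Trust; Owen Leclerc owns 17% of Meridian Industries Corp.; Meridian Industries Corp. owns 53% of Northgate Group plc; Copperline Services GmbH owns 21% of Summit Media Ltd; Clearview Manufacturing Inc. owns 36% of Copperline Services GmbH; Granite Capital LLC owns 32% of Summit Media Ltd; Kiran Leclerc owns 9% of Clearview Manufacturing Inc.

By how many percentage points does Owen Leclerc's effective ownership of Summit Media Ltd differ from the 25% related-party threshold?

13.903

By parent–child attribution (R1), Owen Leclerc is treated as also owning Kiran Leclerc's interest in Talon Trust, giving 50% + 50% = 100%.
By parent–child attribution (R1), Owen Leclerc is treated as owning Kiran Leclerc's 9% interest in Clearview Manufacturing Inc.
By parent–child attribution (R1), Owen Leclerc is treated as owning Kiran Leclerc's 9% interest in Summit Media Ltd.
Chain via Talon Trust → Granite Capital LLC (R3): 100% × 84% × 32% = 26.88% of Summit Media Ltd.
Chain via Meridian Industries Corp. → Northgate Group plc (R3): 17% × 53% × 26% = 2.3426% of Summit Media Ltd.
Chain via Clearview Manufacturing Inc. → Copperline Services GmbH (R3): 9% × 36% × 21% = 0.6804% of Summit Media Ltd.
Direct interest in Summit Media Ltd: 9%.
Aggregating (R2): 26.88% + 2.3426% + 0.6804% + 9% = 38.903%.
38.903% exceeds the 25% threshold by 13.903 percentage points.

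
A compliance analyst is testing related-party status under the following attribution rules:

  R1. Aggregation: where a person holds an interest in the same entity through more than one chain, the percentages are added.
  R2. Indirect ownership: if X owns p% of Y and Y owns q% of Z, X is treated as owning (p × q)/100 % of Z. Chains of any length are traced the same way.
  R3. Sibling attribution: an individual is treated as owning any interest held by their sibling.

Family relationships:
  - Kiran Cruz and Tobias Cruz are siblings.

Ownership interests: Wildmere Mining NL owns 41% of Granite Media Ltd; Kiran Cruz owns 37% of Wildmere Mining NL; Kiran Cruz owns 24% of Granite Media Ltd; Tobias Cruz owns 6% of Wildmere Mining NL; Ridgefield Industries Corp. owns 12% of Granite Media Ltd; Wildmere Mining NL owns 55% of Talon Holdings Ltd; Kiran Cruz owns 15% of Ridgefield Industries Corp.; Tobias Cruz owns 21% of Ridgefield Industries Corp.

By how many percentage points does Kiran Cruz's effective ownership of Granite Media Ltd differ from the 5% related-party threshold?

By sibling attribution (R3), Kiran Cruz is treated as also owning Tobias Cruz's interest in Wildmere Mining NL, giving 37% + 6% = 43%.
By sibling attribution (R3), Kiran Cruz is treated as also owning Tobias Cruz's interest in Ridgefield Industries Corp, giving 15% + 21% = 36%.
Chain via Wildmere Mining NL (R2): 43% × 41% = 17.63% of Granite Media Ltd.
Chain via Ridgefield Industries Corp. (R2): 36% × 12% = 4.32% of Granite Media Ltd.
Direct interest in Granite Media Ltd: 24%.
Aggregating (R1): 17.63% + 4.32% + 24% = 45.95%.
45.95% exceeds the 5% threshold by 40.95 percentage points.

40.95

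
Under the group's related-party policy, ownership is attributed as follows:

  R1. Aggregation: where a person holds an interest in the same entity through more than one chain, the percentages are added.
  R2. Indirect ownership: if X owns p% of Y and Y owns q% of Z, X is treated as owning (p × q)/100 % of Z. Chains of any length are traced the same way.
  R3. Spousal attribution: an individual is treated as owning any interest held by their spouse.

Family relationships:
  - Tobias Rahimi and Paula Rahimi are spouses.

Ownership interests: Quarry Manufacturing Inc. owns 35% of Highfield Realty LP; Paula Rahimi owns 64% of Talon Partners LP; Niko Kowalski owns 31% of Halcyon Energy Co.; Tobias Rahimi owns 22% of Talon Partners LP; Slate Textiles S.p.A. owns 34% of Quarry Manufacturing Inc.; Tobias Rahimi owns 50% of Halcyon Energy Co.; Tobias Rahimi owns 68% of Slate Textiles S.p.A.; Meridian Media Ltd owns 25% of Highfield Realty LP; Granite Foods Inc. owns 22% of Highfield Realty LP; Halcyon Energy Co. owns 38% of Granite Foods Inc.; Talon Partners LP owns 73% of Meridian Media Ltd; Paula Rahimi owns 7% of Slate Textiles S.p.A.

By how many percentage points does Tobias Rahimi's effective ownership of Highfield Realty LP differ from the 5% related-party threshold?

23.8

By spousal attribution (R3), Tobias Rahimi is treated as also owning Paula Rahimi's interest in Slate Textiles S.p.A, giving 68% + 7% = 75%.
By spousal attribution (R3), Tobias Rahimi is treated as also owning Paula Rahimi's interest in Talon Partners LP, giving 22% + 64% = 86%.
Chain via Slate Textiles S.p.A. → Quarry Manufacturing Inc. (R2): 75% × 34% × 35% = 8.925% of Highfield Realty LP.
Chain via Halcyon Energy Co. → Granite Foods Inc. (R2): 50% × 38% × 22% = 4.18% of Highfield Realty LP.
Chain via Talon Partners LP → Meridian Media Ltd (R2): 86% × 73% × 25% = 15.695% of Highfield Realty LP.
Aggregating (R1): 8.925% + 4.18% + 15.695% = 28.8%.
28.8% exceeds the 5% threshold by 23.8 percentage points.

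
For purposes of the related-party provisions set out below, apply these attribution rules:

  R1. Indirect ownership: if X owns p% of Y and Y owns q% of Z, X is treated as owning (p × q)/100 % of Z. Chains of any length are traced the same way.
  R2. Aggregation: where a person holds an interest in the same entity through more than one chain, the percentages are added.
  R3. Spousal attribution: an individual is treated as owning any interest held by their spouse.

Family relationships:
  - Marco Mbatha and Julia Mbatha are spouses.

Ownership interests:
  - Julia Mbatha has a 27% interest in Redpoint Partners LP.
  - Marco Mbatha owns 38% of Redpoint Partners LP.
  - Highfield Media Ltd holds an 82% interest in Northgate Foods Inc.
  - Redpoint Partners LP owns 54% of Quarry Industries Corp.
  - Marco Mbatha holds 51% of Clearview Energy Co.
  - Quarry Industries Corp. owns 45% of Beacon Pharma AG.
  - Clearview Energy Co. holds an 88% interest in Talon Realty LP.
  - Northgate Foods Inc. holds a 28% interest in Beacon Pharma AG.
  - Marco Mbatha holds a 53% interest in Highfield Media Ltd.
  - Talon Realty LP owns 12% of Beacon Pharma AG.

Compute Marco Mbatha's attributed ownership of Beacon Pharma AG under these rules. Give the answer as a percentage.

By spousal attribution (R3), Marco Mbatha is treated as also owning Julia Mbatha's interest in Redpoint Partners LP, giving 38% + 27% = 65%.
Chain via Redpoint Partners LP → Quarry Industries Corp. (R1): 65% × 54% × 45% = 15.795% of Beacon Pharma AG.
Chain via Clearview Energy Co. → Talon Realty LP (R1): 51% × 88% × 12% = 5.3856% of Beacon Pharma AG.
Chain via Highfield Media Ltd → Northgate Foods Inc. (R1): 53% × 82% × 28% = 12.1688% of Beacon Pharma AG.
Aggregating (R2): 15.795% + 5.3856% + 12.1688% = 33.3494%.

33.3494%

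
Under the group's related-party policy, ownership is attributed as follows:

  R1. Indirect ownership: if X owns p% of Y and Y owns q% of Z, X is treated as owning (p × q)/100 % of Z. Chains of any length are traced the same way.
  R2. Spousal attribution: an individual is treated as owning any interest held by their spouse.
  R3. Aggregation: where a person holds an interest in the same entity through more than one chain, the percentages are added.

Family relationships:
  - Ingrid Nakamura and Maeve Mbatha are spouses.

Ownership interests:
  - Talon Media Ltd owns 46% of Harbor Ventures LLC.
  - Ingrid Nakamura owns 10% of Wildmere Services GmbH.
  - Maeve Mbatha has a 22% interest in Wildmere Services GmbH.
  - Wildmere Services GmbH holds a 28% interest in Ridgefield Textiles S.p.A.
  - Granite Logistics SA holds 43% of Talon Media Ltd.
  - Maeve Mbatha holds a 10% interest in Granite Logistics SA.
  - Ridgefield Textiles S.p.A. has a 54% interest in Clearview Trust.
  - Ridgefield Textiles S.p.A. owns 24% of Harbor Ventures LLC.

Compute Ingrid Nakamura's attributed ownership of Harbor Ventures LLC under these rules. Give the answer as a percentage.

By spousal attribution (R2), Ingrid Nakamura is treated as also owning Maeve Mbatha's interest in Wildmere Services GmbH, giving 10% + 22% = 32%.
By spousal attribution (R2), Ingrid Nakamura is treated as owning Maeve Mbatha's 10% interest in Granite Logistics SA.
Chain via Wildmere Services GmbH → Ridgefield Textiles S.p.A. (R1): 32% × 28% × 24% = 2.1504% of Harbor Ventures LLC.
Chain via Granite Logistics SA → Talon Media Ltd (R1): 10% × 43% × 46% = 1.978% of Harbor Ventures LLC.
Aggregating (R3): 2.1504% + 1.978% = 4.1284%.

4.1284%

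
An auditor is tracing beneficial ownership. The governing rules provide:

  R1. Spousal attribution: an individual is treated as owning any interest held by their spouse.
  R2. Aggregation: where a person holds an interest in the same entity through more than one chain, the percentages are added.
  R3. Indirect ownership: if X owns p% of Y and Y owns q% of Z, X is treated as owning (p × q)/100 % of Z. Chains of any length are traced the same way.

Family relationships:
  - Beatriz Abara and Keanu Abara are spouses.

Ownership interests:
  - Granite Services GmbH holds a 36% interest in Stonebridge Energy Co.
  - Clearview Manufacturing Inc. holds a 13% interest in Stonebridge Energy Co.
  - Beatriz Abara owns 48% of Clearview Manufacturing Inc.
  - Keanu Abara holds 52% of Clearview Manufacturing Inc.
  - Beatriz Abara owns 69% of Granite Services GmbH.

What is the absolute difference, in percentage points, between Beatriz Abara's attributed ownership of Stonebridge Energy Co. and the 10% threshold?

By spousal attribution (R1), Beatriz Abara is treated as also owning Keanu Abara's interest in Clearview Manufacturing Inc, giving 48% + 52% = 100%.
Chain via Granite Services GmbH (R3): 69% × 36% = 24.84% of Stonebridge Energy Co.
Chain via Clearview Manufacturing Inc. (R3): 100% × 13% = 13% of Stonebridge Energy Co.
Aggregating (R2): 24.84% + 13% = 37.84%.
37.84% exceeds the 10% threshold by 27.84 percentage points.

27.84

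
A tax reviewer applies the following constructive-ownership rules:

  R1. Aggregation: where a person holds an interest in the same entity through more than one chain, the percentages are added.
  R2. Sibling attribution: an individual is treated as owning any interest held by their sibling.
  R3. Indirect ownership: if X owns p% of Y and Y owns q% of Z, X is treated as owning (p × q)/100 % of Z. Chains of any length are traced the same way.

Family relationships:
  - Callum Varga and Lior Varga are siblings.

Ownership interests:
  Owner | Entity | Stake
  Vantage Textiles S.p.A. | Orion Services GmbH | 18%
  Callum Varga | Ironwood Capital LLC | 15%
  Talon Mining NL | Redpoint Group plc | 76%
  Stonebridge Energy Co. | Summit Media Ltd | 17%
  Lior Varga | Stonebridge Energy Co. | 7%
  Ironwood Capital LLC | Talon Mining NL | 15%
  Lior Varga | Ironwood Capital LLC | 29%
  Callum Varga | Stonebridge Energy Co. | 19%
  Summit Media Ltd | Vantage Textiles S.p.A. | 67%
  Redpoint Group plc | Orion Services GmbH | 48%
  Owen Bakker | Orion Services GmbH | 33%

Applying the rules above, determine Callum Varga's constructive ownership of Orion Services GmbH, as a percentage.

2.940732%

By sibling attribution (R2), Callum Varga is treated as also owning Lior Varga's interest in Ironwood Capital LLC, giving 15% + 29% = 44%.
By sibling attribution (R2), Callum Varga is treated as also owning Lior Varga's interest in Stonebridge Energy Co, giving 19% + 7% = 26%.
Chain via Ironwood Capital LLC → Talon Mining NL → Redpoint Group plc (R3): 44% × 15% × 76% × 48% = 2.40768% of Orion Services GmbH.
Chain via Stonebridge Energy Co. → Summit Media Ltd → Vantage Textiles S.p.A. (R3): 26% × 17% × 67% × 18% = 0.533052% of Orion Services GmbH.
Aggregating (R1): 2.40768% + 0.533052% = 2.940732%.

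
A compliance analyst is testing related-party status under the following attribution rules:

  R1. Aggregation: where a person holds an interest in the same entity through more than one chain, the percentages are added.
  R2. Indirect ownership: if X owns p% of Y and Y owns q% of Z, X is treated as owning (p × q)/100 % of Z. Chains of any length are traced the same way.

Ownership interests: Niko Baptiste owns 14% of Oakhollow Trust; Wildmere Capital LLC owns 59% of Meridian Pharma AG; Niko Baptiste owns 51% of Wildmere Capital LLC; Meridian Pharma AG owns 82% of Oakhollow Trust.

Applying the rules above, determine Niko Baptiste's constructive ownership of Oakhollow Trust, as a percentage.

38.6738%

Chain via Wildmere Capital LLC → Meridian Pharma AG (R2): 51% × 59% × 82% = 24.6738% of Oakhollow Trust.
Direct interest in Oakhollow Trust: 14%.
Aggregating (R1): 24.6738% + 14% = 38.6738%.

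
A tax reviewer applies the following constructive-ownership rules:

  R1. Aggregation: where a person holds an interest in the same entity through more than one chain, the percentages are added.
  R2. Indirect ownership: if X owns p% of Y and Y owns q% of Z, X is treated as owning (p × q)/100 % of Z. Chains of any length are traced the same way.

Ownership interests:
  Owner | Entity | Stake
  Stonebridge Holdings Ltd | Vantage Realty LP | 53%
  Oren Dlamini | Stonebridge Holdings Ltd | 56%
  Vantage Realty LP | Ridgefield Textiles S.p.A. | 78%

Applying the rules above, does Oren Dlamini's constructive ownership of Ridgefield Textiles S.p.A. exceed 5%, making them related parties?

Chain via Stonebridge Holdings Ltd → Vantage Realty LP (R2): 56% × 53% × 78% = 23.1504% of Ridgefield Textiles S.p.A.
23.1504% exceeds the 5% threshold, so Oren is a related party to Ridgefield Textiles S.p.A.

Yes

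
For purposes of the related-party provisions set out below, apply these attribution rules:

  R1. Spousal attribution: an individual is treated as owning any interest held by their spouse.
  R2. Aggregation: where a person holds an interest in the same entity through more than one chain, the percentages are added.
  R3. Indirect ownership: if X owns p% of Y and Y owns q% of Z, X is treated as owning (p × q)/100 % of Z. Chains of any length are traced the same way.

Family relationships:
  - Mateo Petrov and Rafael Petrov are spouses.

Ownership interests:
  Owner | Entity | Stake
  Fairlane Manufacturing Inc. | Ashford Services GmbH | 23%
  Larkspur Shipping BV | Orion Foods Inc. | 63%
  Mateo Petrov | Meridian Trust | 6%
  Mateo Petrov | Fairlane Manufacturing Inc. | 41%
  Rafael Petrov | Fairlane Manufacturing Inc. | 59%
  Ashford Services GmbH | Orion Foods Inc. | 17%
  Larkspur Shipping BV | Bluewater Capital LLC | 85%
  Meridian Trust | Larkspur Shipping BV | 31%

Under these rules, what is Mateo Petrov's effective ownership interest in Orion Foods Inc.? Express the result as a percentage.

By spousal attribution (R1), Mateo Petrov is treated as also owning Rafael Petrov's interest in Fairlane Manufacturing Inc, giving 41% + 59% = 100%.
Chain via Meridian Trust → Larkspur Shipping BV (R3): 6% × 31% × 63% = 1.1718% of Orion Foods Inc.
Chain via Fairlane Manufacturing Inc. → Ashford Services GmbH (R3): 100% × 23% × 17% = 3.91% of Orion Foods Inc.
Aggregating (R2): 1.1718% + 3.91% = 5.0818%.

5.0818%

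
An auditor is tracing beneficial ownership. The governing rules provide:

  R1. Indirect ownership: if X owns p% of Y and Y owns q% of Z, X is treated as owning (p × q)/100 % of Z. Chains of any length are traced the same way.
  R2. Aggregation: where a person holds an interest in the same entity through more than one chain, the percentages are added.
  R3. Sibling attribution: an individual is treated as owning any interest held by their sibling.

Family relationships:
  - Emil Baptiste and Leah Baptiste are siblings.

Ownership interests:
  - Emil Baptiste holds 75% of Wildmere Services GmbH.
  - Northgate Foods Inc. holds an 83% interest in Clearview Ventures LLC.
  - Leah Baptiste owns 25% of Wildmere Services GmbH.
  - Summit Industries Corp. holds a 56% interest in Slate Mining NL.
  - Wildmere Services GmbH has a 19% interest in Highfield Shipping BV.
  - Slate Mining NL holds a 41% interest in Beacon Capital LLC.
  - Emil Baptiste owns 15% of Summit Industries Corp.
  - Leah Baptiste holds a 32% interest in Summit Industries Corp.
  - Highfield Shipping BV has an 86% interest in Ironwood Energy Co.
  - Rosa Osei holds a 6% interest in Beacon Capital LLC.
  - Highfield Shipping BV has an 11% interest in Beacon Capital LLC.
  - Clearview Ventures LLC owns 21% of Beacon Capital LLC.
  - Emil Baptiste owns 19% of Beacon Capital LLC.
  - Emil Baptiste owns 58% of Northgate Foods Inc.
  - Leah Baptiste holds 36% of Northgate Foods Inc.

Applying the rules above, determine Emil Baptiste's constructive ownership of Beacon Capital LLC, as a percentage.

By sibling attribution (R3), Emil Baptiste is treated as also owning Leah Baptiste's interest in Northgate Foods Inc, giving 58% + 36% = 94%.
By sibling attribution (R3), Emil Baptiste is treated as also owning Leah Baptiste's interest in Summit Industries Corp, giving 15% + 32% = 47%.
By sibling attribution (R3), Emil Baptiste is treated as also owning Leah Baptiste's interest in Wildmere Services GmbH, giving 75% + 25% = 100%.
Chain via Northgate Foods Inc. → Clearview Ventures LLC (R1): 94% × 83% × 21% = 16.3842% of Beacon Capital LLC.
Chain via Summit Industries Corp. → Slate Mining NL (R1): 47% × 56% × 41% = 10.7912% of Beacon Capital LLC.
Chain via Wildmere Services GmbH → Highfield Shipping BV (R1): 100% × 19% × 11% = 2.09% of Beacon Capital LLC.
Direct interest in Beacon Capital LLC: 19%.
Aggregating (R2): 16.3842% + 10.7912% + 2.09% + 19% = 48.2654%.

48.2654%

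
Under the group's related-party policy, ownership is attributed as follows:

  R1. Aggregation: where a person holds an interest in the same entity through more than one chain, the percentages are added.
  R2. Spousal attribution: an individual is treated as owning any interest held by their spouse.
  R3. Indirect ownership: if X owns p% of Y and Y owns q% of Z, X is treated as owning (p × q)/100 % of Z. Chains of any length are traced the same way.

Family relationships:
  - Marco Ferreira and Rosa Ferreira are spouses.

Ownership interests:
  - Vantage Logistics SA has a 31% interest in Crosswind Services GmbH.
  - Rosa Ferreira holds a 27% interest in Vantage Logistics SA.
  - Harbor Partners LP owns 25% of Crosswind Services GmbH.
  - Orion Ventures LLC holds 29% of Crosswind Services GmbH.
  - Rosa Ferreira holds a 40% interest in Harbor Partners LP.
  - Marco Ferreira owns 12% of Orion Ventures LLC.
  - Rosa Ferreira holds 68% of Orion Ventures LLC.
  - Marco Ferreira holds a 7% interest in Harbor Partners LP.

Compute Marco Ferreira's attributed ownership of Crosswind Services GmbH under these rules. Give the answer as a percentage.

By spousal attribution (R2), Marco Ferreira is treated as also owning Rosa Ferreira's interest in Harbor Partners LP, giving 7% + 40% = 47%.
By spousal attribution (R2), Marco Ferreira is treated as also owning Rosa Ferreira's interest in Orion Ventures LLC, giving 12% + 68% = 80%.
By spousal attribution (R2), Marco Ferreira is treated as owning Rosa Ferreira's 27% interest in Vantage Logistics SA.
Chain via Harbor Partners LP (R3): 47% × 25% = 11.75% of Crosswind Services GmbH.
Chain via Orion Ventures LLC (R3): 80% × 29% = 23.2% of Crosswind Services GmbH.
Chain via Vantage Logistics SA (R3): 27% × 31% = 8.37% of Crosswind Services GmbH.
Aggregating (R1): 11.75% + 23.2% + 8.37% = 43.32%.

43.32%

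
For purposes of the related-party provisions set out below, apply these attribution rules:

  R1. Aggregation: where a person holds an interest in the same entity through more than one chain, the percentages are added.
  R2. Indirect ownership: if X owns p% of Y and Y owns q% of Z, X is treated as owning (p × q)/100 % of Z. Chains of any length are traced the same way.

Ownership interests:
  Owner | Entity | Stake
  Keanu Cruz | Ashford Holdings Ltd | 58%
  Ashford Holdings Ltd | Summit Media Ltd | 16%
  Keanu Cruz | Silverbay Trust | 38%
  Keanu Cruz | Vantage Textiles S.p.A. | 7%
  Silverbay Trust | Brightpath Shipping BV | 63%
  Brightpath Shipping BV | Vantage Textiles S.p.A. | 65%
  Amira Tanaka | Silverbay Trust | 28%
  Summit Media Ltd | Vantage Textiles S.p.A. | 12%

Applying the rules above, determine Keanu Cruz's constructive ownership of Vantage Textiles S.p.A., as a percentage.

Chain via Ashford Holdings Ltd → Summit Media Ltd (R2): 58% × 16% × 12% = 1.1136% of Vantage Textiles S.p.A.
Chain via Silverbay Trust → Brightpath Shipping BV (R2): 38% × 63% × 65% = 15.561% of Vantage Textiles S.p.A.
Direct interest in Vantage Textiles S.p.A: 7%.
Aggregating (R1): 1.1136% + 15.561% + 7% = 23.6746%.

23.6746%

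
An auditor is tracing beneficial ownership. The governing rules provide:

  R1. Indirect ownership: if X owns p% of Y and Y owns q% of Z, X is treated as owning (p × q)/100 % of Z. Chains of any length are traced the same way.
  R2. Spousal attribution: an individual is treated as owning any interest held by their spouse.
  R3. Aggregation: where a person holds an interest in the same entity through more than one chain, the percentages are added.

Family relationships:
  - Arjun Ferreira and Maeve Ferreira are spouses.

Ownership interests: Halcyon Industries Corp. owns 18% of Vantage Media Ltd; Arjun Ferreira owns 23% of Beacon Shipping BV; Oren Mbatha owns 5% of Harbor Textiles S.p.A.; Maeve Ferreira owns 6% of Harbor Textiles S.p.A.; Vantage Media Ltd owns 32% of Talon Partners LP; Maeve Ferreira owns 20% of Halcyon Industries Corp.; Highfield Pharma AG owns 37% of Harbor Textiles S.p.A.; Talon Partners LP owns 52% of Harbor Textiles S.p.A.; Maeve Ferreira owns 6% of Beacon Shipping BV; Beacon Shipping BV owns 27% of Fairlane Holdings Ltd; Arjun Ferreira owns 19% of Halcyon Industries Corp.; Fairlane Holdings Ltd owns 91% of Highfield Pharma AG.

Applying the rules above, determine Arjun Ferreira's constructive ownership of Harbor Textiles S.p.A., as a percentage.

By spousal attribution (R2), Arjun Ferreira is treated as also owning Maeve Ferreira's interest in Beacon Shipping BV, giving 23% + 6% = 29%.
By spousal attribution (R2), Arjun Ferreira is treated as also owning Maeve Ferreira's interest in Halcyon Industries Corp, giving 19% + 20% = 39%.
By spousal attribution (R2), Arjun Ferreira is treated as owning Maeve Ferreira's 6% interest in Harbor Textiles S.p.A.
Chain via Beacon Shipping BV → Fairlane Holdings Ltd → Highfield Pharma AG (R1): 29% × 27% × 91% × 37% = 2.636361% of Harbor Textiles S.p.A.
Chain via Halcyon Industries Corp. → Vantage Media Ltd → Talon Partners LP (R1): 39% × 18% × 32% × 52% = 1.168128% of Harbor Textiles S.p.A.
Direct interest in Harbor Textiles S.p.A: 6%.
Aggregating (R3): 2.636361% + 1.168128% + 6% = 9.804489%.

9.804489%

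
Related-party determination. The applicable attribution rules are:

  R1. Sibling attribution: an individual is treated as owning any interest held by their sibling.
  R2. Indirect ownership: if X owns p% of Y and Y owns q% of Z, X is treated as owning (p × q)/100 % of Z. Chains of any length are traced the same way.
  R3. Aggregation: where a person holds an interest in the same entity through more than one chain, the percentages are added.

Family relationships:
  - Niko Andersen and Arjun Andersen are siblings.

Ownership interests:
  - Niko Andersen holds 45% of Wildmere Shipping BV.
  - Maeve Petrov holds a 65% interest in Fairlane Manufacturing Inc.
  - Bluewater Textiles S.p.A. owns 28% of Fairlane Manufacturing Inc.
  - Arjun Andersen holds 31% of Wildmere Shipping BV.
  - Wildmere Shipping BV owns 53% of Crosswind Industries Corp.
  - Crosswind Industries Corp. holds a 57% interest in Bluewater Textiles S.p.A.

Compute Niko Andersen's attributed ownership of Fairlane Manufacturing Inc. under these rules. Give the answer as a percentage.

By sibling attribution (R1), Niko Andersen is treated as also owning Arjun Andersen's interest in Wildmere Shipping BV, giving 45% + 31% = 76%.
Chain via Wildmere Shipping BV → Crosswind Industries Corp. → Bluewater Textiles S.p.A. (R2): 76% × 53% × 57% × 28% = 6.428688% of Fairlane Manufacturing Inc.

6.428688%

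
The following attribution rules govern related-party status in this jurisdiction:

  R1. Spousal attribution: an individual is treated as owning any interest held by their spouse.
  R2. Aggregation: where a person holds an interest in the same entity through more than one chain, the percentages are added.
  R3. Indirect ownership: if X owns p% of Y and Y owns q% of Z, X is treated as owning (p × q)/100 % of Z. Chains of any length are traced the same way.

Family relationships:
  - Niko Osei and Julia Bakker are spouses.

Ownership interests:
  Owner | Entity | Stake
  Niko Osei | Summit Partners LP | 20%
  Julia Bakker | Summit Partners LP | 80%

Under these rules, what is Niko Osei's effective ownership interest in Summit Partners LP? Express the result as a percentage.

By spousal attribution (R1), Niko Osei is treated as also owning Julia Bakker's interest in Summit Partners LP, giving 20% + 80% = 100%.
Direct interest in Summit Partners LP: 100%.

100%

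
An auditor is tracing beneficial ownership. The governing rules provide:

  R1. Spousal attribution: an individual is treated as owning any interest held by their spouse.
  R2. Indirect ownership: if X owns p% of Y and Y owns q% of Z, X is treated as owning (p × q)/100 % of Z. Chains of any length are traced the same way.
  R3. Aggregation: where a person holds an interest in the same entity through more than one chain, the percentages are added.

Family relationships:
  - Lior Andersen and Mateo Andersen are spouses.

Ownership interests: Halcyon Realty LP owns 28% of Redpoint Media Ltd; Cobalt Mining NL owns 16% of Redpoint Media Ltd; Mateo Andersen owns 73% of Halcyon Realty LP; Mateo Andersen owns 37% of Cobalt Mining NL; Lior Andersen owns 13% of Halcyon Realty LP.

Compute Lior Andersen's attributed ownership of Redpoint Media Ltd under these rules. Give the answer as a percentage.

30%

By spousal attribution (R1), Lior Andersen is treated as also owning Mateo Andersen's interest in Halcyon Realty LP, giving 13% + 73% = 86%.
By spousal attribution (R1), Lior Andersen is treated as owning Mateo Andersen's 37% interest in Cobalt Mining NL.
Chain via Halcyon Realty LP (R2): 86% × 28% = 24.08% of Redpoint Media Ltd.
Chain via Cobalt Mining NL (R2): 37% × 16% = 5.92% of Redpoint Media Ltd.
Aggregating (R3): 24.08% + 5.92% = 30%.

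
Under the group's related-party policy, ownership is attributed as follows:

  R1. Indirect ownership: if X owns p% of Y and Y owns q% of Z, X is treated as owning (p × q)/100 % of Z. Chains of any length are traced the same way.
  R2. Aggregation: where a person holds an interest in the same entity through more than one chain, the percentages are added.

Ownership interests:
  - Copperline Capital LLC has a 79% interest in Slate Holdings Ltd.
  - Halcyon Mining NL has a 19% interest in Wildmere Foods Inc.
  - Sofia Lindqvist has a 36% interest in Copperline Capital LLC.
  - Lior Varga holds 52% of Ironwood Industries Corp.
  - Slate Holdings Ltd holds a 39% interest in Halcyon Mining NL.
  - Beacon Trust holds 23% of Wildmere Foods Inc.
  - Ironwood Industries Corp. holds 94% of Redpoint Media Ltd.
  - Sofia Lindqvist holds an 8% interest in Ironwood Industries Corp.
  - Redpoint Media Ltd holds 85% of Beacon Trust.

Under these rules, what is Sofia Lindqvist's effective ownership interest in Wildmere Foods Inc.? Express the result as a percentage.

3.577564%

Chain via Copperline Capital LLC → Slate Holdings Ltd → Halcyon Mining NL (R1): 36% × 79% × 39% × 19% = 2.107404% of Wildmere Foods Inc.
Chain via Ironwood Industries Corp. → Redpoint Media Ltd → Beacon Trust (R1): 8% × 94% × 85% × 23% = 1.47016% of Wildmere Foods Inc.
Aggregating (R2): 2.107404% + 1.47016% = 3.577564%.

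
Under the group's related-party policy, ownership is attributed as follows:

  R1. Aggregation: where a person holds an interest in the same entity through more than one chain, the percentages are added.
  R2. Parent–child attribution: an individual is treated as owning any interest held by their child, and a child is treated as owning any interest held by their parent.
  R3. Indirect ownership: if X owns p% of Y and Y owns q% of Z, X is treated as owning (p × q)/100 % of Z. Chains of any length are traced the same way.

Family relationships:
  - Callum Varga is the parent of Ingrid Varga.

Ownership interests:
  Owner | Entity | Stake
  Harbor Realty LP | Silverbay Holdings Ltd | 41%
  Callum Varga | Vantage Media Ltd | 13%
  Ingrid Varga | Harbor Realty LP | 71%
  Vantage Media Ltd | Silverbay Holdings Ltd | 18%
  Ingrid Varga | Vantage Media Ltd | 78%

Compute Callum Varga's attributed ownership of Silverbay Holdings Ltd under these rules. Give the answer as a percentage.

By parent–child attribution (R2), Callum Varga is treated as also owning Ingrid Varga's interest in Vantage Media Ltd, giving 13% + 78% = 91%.
By parent–child attribution (R2), Callum Varga is treated as owning Ingrid Varga's 71% interest in Harbor Realty LP.
Chain via Vantage Media Ltd (R3): 91% × 18% = 16.38% of Silverbay Holdings Ltd.
Chain via Harbor Realty LP (R3): 71% × 41% = 29.11% of Silverbay Holdings Ltd.
Aggregating (R1): 16.38% + 29.11% = 45.49%.

45.49%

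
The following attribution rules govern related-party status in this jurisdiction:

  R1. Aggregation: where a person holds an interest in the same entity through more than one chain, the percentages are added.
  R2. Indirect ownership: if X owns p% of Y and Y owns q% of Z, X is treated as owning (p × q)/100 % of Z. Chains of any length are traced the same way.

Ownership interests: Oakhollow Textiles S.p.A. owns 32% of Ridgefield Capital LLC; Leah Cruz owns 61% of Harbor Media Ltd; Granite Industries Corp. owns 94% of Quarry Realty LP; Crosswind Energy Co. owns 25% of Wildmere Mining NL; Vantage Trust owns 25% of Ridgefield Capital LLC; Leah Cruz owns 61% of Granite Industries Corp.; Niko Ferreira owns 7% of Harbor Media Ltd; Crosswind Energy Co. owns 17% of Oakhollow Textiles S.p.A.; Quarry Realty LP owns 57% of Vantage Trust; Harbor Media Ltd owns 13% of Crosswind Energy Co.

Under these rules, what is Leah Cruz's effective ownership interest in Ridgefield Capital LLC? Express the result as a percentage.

Chain via Harbor Media Ltd → Crosswind Energy Co. → Oakhollow Textiles S.p.A. (R2): 61% × 13% × 17% × 32% = 0.431392% of Ridgefield Capital LLC.
Chain via Granite Industries Corp. → Quarry Realty LP → Vantage Trust (R2): 61% × 94% × 57% × 25% = 8.17095% of Ridgefield Capital LLC.
Aggregating (R1): 0.431392% + 8.17095% = 8.602342%.

8.602342%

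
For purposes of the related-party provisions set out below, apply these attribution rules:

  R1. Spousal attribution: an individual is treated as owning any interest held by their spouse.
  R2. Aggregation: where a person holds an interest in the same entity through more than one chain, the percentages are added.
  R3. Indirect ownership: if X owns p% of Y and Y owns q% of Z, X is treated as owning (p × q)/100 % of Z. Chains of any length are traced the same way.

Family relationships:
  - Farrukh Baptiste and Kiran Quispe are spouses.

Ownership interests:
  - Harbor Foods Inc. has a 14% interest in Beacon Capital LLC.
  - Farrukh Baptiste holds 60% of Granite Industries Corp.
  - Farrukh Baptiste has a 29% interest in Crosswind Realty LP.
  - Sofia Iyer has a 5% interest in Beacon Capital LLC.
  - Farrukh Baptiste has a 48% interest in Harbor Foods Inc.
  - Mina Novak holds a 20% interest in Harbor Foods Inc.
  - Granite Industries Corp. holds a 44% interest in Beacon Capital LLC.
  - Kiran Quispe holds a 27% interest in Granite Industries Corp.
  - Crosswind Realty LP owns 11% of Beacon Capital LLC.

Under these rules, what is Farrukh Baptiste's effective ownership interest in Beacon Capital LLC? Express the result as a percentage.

48.19%

By spousal attribution (R1), Farrukh Baptiste is treated as also owning Kiran Quispe's interest in Granite Industries Corp, giving 60% + 27% = 87%.
Chain via Granite Industries Corp. (R3): 87% × 44% = 38.28% of Beacon Capital LLC.
Chain via Harbor Foods Inc. (R3): 48% × 14% = 6.72% of Beacon Capital LLC.
Chain via Crosswind Realty LP (R3): 29% × 11% = 3.19% of Beacon Capital LLC.
Aggregating (R2): 38.28% + 6.72% + 3.19% = 48.19%.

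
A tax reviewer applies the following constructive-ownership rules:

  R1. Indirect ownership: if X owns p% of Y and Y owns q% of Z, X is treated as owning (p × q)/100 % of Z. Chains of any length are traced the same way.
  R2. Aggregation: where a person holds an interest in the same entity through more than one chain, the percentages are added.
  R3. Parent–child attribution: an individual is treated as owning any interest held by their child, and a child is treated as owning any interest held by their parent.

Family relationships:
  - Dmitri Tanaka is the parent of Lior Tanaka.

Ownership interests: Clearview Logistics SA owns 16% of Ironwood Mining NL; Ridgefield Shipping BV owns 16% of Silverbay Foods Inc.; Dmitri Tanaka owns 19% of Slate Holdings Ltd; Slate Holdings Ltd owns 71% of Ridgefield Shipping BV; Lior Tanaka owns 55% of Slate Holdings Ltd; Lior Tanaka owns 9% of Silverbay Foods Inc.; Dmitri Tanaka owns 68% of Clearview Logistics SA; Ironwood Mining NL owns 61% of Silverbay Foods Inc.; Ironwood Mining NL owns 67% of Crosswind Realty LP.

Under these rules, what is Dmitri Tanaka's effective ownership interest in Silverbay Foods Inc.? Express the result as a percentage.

24.0432%

By parent–child attribution (R3), Dmitri Tanaka is treated as also owning Lior Tanaka's interest in Slate Holdings Ltd, giving 19% + 55% = 74%.
By parent–child attribution (R3), Dmitri Tanaka is treated as owning Lior Tanaka's 9% interest in Silverbay Foods Inc.
Chain via Clearview Logistics SA → Ironwood Mining NL (R1): 68% × 16% × 61% = 6.6368% of Silverbay Foods Inc.
Chain via Slate Holdings Ltd → Ridgefield Shipping BV (R1): 74% × 71% × 16% = 8.4064% of Silverbay Foods Inc.
Direct interest in Silverbay Foods Inc: 9%.
Aggregating (R2): 6.6368% + 8.4064% + 9% = 24.0432%.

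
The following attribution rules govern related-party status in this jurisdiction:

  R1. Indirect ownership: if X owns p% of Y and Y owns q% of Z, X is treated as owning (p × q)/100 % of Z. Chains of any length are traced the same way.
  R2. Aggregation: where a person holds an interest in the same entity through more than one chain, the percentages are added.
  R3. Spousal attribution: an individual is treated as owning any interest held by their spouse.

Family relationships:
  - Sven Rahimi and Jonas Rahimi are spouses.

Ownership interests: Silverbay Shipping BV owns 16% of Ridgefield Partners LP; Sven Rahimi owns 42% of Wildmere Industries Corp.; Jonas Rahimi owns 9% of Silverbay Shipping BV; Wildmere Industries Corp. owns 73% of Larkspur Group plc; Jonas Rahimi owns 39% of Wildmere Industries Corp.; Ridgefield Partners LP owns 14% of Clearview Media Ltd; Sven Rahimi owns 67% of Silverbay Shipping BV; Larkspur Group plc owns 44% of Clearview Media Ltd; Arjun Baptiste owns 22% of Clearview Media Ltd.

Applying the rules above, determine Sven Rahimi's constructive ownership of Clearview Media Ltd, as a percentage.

27.7196%

By spousal attribution (R3), Sven Rahimi is treated as also owning Jonas Rahimi's interest in Wildmere Industries Corp, giving 42% + 39% = 81%.
By spousal attribution (R3), Sven Rahimi is treated as also owning Jonas Rahimi's interest in Silverbay Shipping BV, giving 67% + 9% = 76%.
Chain via Wildmere Industries Corp. → Larkspur Group plc (R1): 81% × 73% × 44% = 26.0172% of Clearview Media Ltd.
Chain via Silverbay Shipping BV → Ridgefield Partners LP (R1): 76% × 16% × 14% = 1.7024% of Clearview Media Ltd.
Aggregating (R2): 26.0172% + 1.7024% = 27.7196%.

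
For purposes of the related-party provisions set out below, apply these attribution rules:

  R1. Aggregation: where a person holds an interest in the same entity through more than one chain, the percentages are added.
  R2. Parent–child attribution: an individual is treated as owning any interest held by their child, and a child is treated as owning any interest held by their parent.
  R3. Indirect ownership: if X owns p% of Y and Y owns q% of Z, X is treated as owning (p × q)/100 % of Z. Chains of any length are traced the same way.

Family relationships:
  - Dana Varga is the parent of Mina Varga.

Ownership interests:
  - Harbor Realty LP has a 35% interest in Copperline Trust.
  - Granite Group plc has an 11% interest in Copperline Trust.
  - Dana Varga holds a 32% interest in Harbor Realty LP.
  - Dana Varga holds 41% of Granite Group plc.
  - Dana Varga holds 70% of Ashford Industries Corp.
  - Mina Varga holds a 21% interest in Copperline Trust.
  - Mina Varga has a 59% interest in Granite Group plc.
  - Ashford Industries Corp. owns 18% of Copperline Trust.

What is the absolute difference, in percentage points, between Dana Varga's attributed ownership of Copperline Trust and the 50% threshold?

By parent–child attribution (R2), Dana Varga is treated as also owning Mina Varga's interest in Granite Group plc, giving 41% + 59% = 100%.
By parent–child attribution (R2), Dana Varga is treated as owning Mina Varga's 21% interest in Copperline Trust.
Chain via Ashford Industries Corp. (R3): 70% × 18% = 12.6% of Copperline Trust.
Chain via Granite Group plc (R3): 100% × 11% = 11% of Copperline Trust.
Chain via Harbor Realty LP (R3): 32% × 35% = 11.2% of Copperline Trust.
Direct interest in Copperline Trust: 21%.
Aggregating (R1): 12.6% + 11% + 11.2% + 21% = 55.8%.
55.8% exceeds the 50% threshold by 5.8 percentage points.

5.8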